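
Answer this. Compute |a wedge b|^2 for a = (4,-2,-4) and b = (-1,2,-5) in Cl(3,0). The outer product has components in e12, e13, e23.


a wedge b = (a1*b2 - a2*b1)*e12 + (a1*b3 - a3*b1)*e13 + (a2*b3 - a3*b2)*e23
e12 coeff: 4*2 - (-2)*(-1) = 8 - 2 = 6
e13 coeff: 4*(-5) - (-4)*(-1) = -20 - 4 = -24
e23 coeff: (-2)*(-5) - (-4)*2 = 10 - (-8) = 18
|a wedge b|^2 = 6^2 + (-24)^2 + 18^2
= 36 + 576 + 324
= 936


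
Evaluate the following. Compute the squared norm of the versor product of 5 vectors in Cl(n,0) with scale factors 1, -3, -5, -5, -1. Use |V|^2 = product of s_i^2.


Each vector v_i has |v_i|^2 = s_i^2
Squared scales: 1^2 = 1, (-3)^2 = 9, (-5)^2 = 25, (-5)^2 = 25, (-1)^2 = 1
|V|^2 = 1 * 9 * 25 * 25 * 1
= 5625


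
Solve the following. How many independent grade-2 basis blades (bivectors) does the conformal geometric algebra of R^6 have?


The conformal model of R^6 uses Cl(7,1) with m = 6 + 2 = 8 generators.
Number of grade-2 blades = C(m, 2) = C(8, 2)
= 8*7/2 = 28


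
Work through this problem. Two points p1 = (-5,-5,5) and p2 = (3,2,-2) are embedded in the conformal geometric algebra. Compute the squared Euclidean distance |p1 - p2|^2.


p1 - p2 = (-8, -7, 7)
|p1 - p2|^2 = (-8)^2 + (-7)^2 + 7^2
= 64 + 49 + 49
= 162


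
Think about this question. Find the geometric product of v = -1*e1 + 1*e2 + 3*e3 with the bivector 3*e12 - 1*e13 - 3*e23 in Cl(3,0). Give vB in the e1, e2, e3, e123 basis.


vB has grade-1 (vector) and grade-3 (trivector) parts: vB = (v _| B) + (v ^ B).
Vector part <vB>_1:
  e1: -v2*b12 - v3*b13 = -(1)*(3) - (3)*(-1) = 0
  e2: v1*b12 - v3*b23 = (-1)*(3) - (3)*(-3) = 6
  e3: v1*b13 + v2*b23 = (-1)*(-1) + (1)*(-3) = -2
Trivector part <vB>_3:
  e123: v1*b23 - v2*b13 + v3*b12 = (-1)*(-3) - (1)*(-1) + (3)*(3) = 13
vB = 0*e1 + 6*e2 - 2*e3 + 13*e123


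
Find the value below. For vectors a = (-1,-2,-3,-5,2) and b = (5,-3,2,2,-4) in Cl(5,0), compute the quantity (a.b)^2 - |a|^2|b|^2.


a . b = (-1)*5 + (-2)*(-3) + (-3)*2 + (-5)*2 + 2*(-4)
= -5 + 6 + (-6) + (-10) + (-8) = -23
|a|^2 = (-1)^2 + (-2)^2 + (-3)^2 + (-5)^2 + 2^2 = 43
|b|^2 = 5^2 + (-3)^2 + 2^2 + 2^2 + (-4)^2 = 58
(a.b)^2 = (-23)^2 = 529
|a|^2 * |b|^2 = 43 * 58 = 2494
Result = 529 - 2494 = -1965


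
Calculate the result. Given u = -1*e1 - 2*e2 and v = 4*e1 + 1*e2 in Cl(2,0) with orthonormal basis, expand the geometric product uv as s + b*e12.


Expand: (-1*e1 - 2*e2)(4*e1 + 1*e2)
= (-1)*4*e1e1 + (-1)*1*e1e2 + (-2)*4*e2e1 + (-2)*1*e2e2
Using e1^2 = e2^2 = 1, e2e1 = -e1e2:
Scalar part s = (-1)*4 + (-2)*1 = -4 + (-2) = -6
Bivector part b = (-1)*1 - (-2)*4 = -1 - (-8) = 7
uv = -6 + 7*e12


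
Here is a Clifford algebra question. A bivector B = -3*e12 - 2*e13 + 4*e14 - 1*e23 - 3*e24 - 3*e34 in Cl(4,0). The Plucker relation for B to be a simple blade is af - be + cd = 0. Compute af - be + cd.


Plucker relation: af - be + cd
a*f = (-3)*(-3) = 9
b*e = (-2)*(-3) = 6
c*d = 4*(-1) = -4
af - be + cd = 9 - 6 + (-4)
= -1


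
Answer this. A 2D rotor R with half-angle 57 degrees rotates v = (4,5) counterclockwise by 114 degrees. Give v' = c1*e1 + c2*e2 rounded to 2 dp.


Rotor R = cos(57deg) - sin(57deg)*e12
Rotation angle theta = 2 * 57 = 114 degrees
v' = R*v*~R rotates v by theta.
cos(114deg) = -0.4067, sin(114deg) = 0.9135
v'_1 = 4*cos(114deg) - 5*sin(114deg)
= 4*(-0.4067) - 5*0.9135
= -6.19
v'_2 = 4*sin(114deg) + 5*cos(114deg)
= 4*0.9135 + 5*(-0.4067)
= 1.62
v' = -6.19*e1 + 1.62*e2


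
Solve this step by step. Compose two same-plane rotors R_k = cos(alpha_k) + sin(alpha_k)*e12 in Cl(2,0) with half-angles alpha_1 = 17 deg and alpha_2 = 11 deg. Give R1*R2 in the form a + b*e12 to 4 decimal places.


Same-plane rotors commute and their half-angles add:
R1*R2 = cos(a1 + a2) + sin(a1 + a2)*e12.
a1 + a2 = 17 + 11 = 28 deg
cos(28 deg) = 0.8829
sin(28 deg) = 0.4695
R1*R2 = 0.8829 + 0.4695*e12


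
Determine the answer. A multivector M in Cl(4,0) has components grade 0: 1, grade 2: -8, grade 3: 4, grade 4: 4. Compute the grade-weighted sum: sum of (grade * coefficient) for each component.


Grade-weighted sum = sum of grade_k * coefficient_k
0*1 = 0
2*(-8) = -16
3*4 = 12
4*4 = 16
Total = 0 + (-16) + 12 + 16 = 12


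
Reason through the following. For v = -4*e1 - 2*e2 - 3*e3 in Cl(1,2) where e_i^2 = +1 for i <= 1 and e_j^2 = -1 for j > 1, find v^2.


v^2 = sum of c_i^2 * e_i^2
Positive signature terms (e_i^2 = +1): (-4)^2 = 16
Negative signature terms (e_j^2 = -1): (-2)^2 + (-3)^2 = 13
v^2 = 16 - 13 = 3


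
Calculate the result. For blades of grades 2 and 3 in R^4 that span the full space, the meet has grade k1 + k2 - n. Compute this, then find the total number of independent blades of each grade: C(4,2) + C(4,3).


Meet grade = grade(A) + grade(B) - n
= 2 + 3 - 4 = 1
C(4,2) = 6
C(4,3) = 4
dim_A + dim_B = 6 + 4 = 10


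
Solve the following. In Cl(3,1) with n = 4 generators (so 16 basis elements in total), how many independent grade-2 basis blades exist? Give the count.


Number of grade-k basis blades in Cl(p,q) with n = p + q is C(n, k).
n = 3 + 1 = 4
C(4, 2) = 4! / (2! * 2!)
= 24 / (2 * 2)
= 6


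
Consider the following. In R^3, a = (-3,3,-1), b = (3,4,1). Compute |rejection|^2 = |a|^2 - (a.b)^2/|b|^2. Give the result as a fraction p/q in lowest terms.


|a|^2 = (-3)^2 + 3^2 + (-1)^2 = 19
|b|^2 = 3^2 + 4^2 + 1^2 = 26
a . b = (-3)*3 + 3*4 + (-1)*1 = 2
(a.b)^2 = 2^2 = 4
|rej|^2 = 19 - 4/26
= (494 - 4)/26
= 490/26
In lowest terms: 245/13


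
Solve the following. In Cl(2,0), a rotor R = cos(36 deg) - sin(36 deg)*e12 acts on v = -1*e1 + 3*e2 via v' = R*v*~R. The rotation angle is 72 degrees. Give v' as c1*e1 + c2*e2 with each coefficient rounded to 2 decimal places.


Rotor R = cos(36deg) - sin(36deg)*e12
Rotation angle theta = 2 * 36 = 72 degrees
v' = R*v*~R rotates v by theta.
cos(72deg) = 0.3090, sin(72deg) = 0.9511
v'_1 = -1*cos(72deg) - 3*sin(72deg)
= -1*0.3090 - 3*0.9511
= -3.16
v'_2 = -1*sin(72deg) + 3*cos(72deg)
= -1*0.9511 + 3*0.3090
= -0.02
v' = -3.16*e1 - 0.02*e2


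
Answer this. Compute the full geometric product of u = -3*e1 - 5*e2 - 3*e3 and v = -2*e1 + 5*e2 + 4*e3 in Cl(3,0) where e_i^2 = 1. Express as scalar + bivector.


In Cl(3,0): e_i^2 = 1, e_ie_j = -e_je_i for i != j.
Scalar part = u . v = (-3)*(-2) + (-5)*5 + (-3)*4
= 6 + (-25) + (-12) = -31
e12 coeff = (-3)*5 - (-5)*(-2) = -15 - 10 = -25
e13 coeff = (-3)*4 - (-3)*(-2) = -12 - 6 = -18
e23 coeff = (-5)*4 - (-3)*5 = -20 - (-15) = -5
uv = -31 - 25*e12 - 18*e13 - 5*e23


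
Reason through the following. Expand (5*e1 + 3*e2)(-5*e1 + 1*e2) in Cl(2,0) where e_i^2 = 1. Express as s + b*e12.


Expand: (5*e1 + 3*e2)(-5*e1 + 1*e2)
= 5*(-5)*e1e1 + 5*1*e1e2 + 3*(-5)*e2e1 + 3*1*e2e2
Using e1^2 = e2^2 = 1, e2e1 = -e1e2:
Scalar part s = 5*(-5) + 3*1 = -25 + 3 = -22
Bivector part b = 5*1 - 3*(-5) = 5 - (-15) = 20
uv = -22 + 20*e12


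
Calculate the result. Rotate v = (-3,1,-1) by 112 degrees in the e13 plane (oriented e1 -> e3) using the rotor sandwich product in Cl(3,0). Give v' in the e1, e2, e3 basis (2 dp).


Rotor R = cos(56deg) - sin(56deg)*e13
Rotation angle theta = 2 * 56 = 112 degrees in the e13 plane (e1 -> e3).
The component perpendicular to the plane (e2) is invariant: v'_2 = v2 = 1.00
cos(112deg) = -0.3746, sin(112deg) = 0.9272
v'_1 = v1*cos(theta) - v3*sin(theta) = -3*(-0.3746) - (-1)*0.9272 = 2.05
v'_3 = v1*sin(theta) + v3*cos(theta) = -3*0.9272 + (-1)*(-0.3746) = -2.41
v' = 2.05*e1 + 1.00*e2 - 2.41*e3


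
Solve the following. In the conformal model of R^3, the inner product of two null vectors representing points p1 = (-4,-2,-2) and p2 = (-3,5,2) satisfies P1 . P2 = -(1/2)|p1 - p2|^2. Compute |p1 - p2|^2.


p1 - p2 = (-1, -7, -4)
|p1 - p2|^2 = (-1)^2 + (-7)^2 + (-4)^2
= 1 + 49 + 16
= 66


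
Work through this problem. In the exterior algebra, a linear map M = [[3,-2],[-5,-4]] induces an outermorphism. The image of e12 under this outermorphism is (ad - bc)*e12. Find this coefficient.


The outermorphism of a linear map f sends e1^e2 to f(e1)^f(e2).
f(e1) = 3*e1 - 5*e2
f(e2) = -2*e1 - 4*e2
f(e1) ^ f(e2) = (3*e1 - 5*e2) ^ (-2*e1 - 4*e2)
= 3*(-4)*e12 + (-5)*(-2)*e21
= (-12 - 10)*e12
= -22*e12
Coefficient = -22


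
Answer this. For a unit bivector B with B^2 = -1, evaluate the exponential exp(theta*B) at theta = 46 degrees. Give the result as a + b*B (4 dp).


For a unit bivector B with B^2 = -1, the exponential series gives
e^(theta*B) = cos(theta) + sin(theta)*B (the GA analogue of Euler's formula).
theta = 46 degrees = 0.802851 rad
cos(46 deg) = 0.6947
sin(46 deg) = 0.7193
exp(theta*B) = 0.6947 + 0.7193*B


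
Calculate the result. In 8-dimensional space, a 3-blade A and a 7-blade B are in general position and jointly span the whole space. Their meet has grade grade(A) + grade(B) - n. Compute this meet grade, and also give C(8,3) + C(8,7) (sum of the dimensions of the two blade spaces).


Meet grade = grade(A) + grade(B) - n
= 3 + 7 - 8 = 2
C(8,3) = 56
C(8,7) = 8
dim_A + dim_B = 56 + 8 = 64


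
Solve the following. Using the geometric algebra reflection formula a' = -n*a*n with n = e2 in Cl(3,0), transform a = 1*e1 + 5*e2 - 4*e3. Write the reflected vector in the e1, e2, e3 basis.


Reflection formula: a' = -n*a*n, with n = e2 (unit vector, n^2 = 1).
For reflection through hyperplane perp to e2:
The component along e2 flips sign, others stay.
a = (1, 5, -4)
a' = (1, -5, -4)
a' = 1*e1 - 5*e2 - 4*e3


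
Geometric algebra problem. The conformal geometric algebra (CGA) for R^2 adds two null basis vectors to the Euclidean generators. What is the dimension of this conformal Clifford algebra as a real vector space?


The conformal model of R^2 uses Cl(3,1): the 2 Euclidean generators plus two extra orthogonal generators e+ (e+^2 = +1) and e- (e-^2 = -1), from which the null vectors e0, einf are built.
Number of generators m = 2 + 2 = 4.
dim Cl(p,q) = 2^m = 2^4 = 16


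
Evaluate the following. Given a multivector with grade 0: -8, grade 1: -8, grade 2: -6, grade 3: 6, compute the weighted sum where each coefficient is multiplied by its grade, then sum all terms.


Grade-weighted sum = sum of grade_k * coefficient_k
0*(-8) = 0
1*(-8) = -8
2*(-6) = -12
3*6 = 18
Total = 0 + (-8) + (-12) + 18 = -2


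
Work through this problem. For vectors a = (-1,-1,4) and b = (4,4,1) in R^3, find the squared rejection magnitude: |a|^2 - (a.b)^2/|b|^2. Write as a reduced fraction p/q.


|a|^2 = (-1)^2 + (-1)^2 + 4^2 = 18
|b|^2 = 4^2 + 4^2 + 1^2 = 33
a . b = (-1)*4 + (-1)*4 + 4*1 = -4
(a.b)^2 = (-4)^2 = 16
|rej|^2 = 18 - 16/33
= (594 - 16)/33
= 578/33
In lowest terms: 578/33


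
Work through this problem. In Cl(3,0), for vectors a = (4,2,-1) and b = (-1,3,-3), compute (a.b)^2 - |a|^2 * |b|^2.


a . b = 4*(-1) + 2*3 + (-1)*(-3)
= -4 + 6 + 3 = 5
|a|^2 = 4^2 + 2^2 + (-1)^2 = 21
|b|^2 = (-1)^2 + 3^2 + (-3)^2 = 19
(a.b)^2 = 5^2 = 25
|a|^2 * |b|^2 = 21 * 19 = 399
Result = 25 - 399 = -374


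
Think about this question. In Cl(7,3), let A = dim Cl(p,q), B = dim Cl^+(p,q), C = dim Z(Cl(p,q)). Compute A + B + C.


n = 7 + 3 = 10
Total dim = 2^10 = 1024
Even subalgebra dim = 2^9 = 512
n is even, so center dim = 1
Sum = 1024 + 512 + 1 = 1537


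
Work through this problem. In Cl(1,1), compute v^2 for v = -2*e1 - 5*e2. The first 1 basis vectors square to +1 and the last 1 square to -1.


v^2 = sum of c_i^2 * e_i^2
Positive signature terms (e_i^2 = +1): (-2)^2 = 4
Negative signature terms (e_j^2 = -1): (-5)^2 = 25
v^2 = 4 - 25 = -21


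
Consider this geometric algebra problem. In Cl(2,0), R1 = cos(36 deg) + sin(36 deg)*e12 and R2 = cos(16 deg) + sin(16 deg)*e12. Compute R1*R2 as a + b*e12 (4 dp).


Same-plane rotors commute and their half-angles add:
R1*R2 = cos(a1 + a2) + sin(a1 + a2)*e12.
a1 + a2 = 36 + 16 = 52 deg
cos(52 deg) = 0.6157
sin(52 deg) = 0.7880
R1*R2 = 0.6157 + 0.7880*e12


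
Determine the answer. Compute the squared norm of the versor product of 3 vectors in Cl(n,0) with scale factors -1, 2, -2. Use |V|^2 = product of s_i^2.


Each vector v_i has |v_i|^2 = s_i^2
Squared scales: (-1)^2 = 1, 2^2 = 4, (-2)^2 = 4
|V|^2 = 1 * 4 * 4
= 16


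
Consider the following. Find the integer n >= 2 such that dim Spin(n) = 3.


dim Spin(n) = dim so(n) = n(n-1)/2.
Solve n(n-1)/2 = 3, i.e. n^2 - n - 6 = 0.
Discriminant = 1 + 8*3 = 25
n = (1 + sqrt(25))/2 = (1 + 5)/2 = 3


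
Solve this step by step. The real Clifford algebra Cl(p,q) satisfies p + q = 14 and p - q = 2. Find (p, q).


We need p + q = 14 and p - q = 2.
Adding: 2p = 14 + 2 = 16, so p = 8.
Then q = 14 - 8 = 6.
(p, q) = (8, 6)


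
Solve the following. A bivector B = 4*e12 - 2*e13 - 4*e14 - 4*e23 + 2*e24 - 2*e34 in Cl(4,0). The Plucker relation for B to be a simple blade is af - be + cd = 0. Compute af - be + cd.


Plucker relation: af - be + cd
a*f = 4*(-2) = -8
b*e = (-2)*2 = -4
c*d = (-4)*(-4) = 16
af - be + cd = -8 - (-4) + 16
= 12


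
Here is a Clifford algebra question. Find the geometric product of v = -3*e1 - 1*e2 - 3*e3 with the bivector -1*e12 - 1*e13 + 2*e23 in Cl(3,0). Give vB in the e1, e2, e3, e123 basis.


vB has grade-1 (vector) and grade-3 (trivector) parts: vB = (v _| B) + (v ^ B).
Vector part <vB>_1:
  e1: -v2*b12 - v3*b13 = -(-1)*(-1) - (-3)*(-1) = -4
  e2: v1*b12 - v3*b23 = (-3)*(-1) - (-3)*(2) = 9
  e3: v1*b13 + v2*b23 = (-3)*(-1) + (-1)*(2) = 1
Trivector part <vB>_3:
  e123: v1*b23 - v2*b13 + v3*b12 = (-3)*(2) - (-1)*(-1) + (-3)*(-1) = -4
vB = -4*e1 + 9*e2 + 1*e3 - 4*e123


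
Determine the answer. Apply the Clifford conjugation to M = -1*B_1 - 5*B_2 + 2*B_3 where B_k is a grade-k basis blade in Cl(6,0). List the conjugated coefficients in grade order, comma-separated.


Clifford conjugate sign for grade k: (-1)^(k(k+1)/2)
Grade 1: (-1)^(1*2/2) = (-1)^1 = -1, coeff -1 -> 1
Grade 2: (-1)^(2*3/2) = (-1)^3 = -1, coeff -5 -> 5
Grade 3: (-1)^(3*4/2) = (-1)^6 = 1, coeff 2 -> 2
Conjugated coefficients: 1, 5, 2


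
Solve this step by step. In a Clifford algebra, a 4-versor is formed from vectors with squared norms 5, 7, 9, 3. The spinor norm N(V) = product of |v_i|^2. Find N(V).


Spinor norm N(V) = |v1|^2 * |v2|^2 * ... * |v4|^2
= 5 * 7 * 9 * 3
Running product: 5, 35, 315, 945
N(V) = 945


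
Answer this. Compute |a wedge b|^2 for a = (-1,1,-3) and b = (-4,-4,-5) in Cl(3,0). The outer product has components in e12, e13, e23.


a wedge b = (a1*b2 - a2*b1)*e12 + (a1*b3 - a3*b1)*e13 + (a2*b3 - a3*b2)*e23
e12 coeff: (-1)*(-4) - 1*(-4) = 4 - (-4) = 8
e13 coeff: (-1)*(-5) - (-3)*(-4) = 5 - 12 = -7
e23 coeff: 1*(-5) - (-3)*(-4) = -5 - 12 = -17
|a wedge b|^2 = 8^2 + (-7)^2 + (-17)^2
= 64 + 49 + 289
= 402


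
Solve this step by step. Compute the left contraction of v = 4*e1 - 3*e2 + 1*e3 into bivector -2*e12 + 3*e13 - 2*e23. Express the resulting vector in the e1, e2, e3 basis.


Left contraction v _| B = <vB>_1 (grade-1 part of the geometric product vB).
Using e1_|e12 = e2, e2_|e12 = -e1, e1_|e13 = e3, e3_|e13 = -e1, e2_|e23 = e3, e3_|e23 = -e2:
e1 coeff: -v2*b12 - v3*b13 = -(-3)*(-2) - (1)*(3) = -9
e2 coeff: v1*b12 - v3*b23 = (4)*(-2) - (1)*(-2) = -6
e3 coeff: v1*b13 + v2*b23 = (4)*(3) + (-3)*(-2) = 18
v _| B = -9*e1 - 6*e2 + 18*e3


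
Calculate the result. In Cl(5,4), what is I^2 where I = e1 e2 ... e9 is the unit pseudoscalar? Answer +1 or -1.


The pseudoscalar I = e1...e_n (product of all n generators) of Cl(p,q) satisfies I^2 = (-1)^(q + n(n-1)/2).
p = 5, q = 4, n = p + q = 9
n(n-1)/2 = 9 * 8 / 2 = 36
Exponent = q + n(n-1)/2 = 4 + 36 = 40
I^2 = (-1)^40 = +1


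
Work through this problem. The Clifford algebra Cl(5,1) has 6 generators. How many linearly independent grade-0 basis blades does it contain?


Number of grade-k basis blades in Cl(p,q) with n = p + q is C(n, k).
n = 5 + 1 = 6
C(6, 0) = 6! / (0! * 6!)
= 720 / (1 * 720)
= 1


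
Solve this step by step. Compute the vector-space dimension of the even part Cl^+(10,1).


Even subalgebra dimension = 2^(n-1)
n = 10 + 1 = 11
2^(11 - 1) = 2^10 = 1024
Verification: sum of C(11,k) for even k = 1 + 55 + 330 + 462 + 165 + 11 = 1024
Result = 1024


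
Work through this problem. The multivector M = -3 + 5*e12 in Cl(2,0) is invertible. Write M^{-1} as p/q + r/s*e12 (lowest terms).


M = -3 + 5*e12, where e12^2 = -1.
Since M commutes with its reverse ~M = a - b*e12, M * ~M = a^2 - b^2*e12^2 = a^2 + b^2.
So M^{-1} = ~M / (a^2 + b^2) = (a - b*e12)/(a^2 + b^2).
a^2 + b^2 = 9 + 25 = 34
Scalar part = -3/34 = -3/34
Bivector coeff = -5/34 = -5/34
M^{-1} = -3/34 - 5/34*e12


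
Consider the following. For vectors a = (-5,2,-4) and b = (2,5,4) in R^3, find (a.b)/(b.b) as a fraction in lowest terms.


Projection coefficient = (a . b) / (b . b)
a . b = (-5)*2 + 2*5 + (-4)*4
= -10 + 10 + (-16) = -16
b . b = 2^2 + 5^2 + 4^2
= 4 + 25 + 16 = 45
Coefficient = -16/45
In lowest terms: -16/45


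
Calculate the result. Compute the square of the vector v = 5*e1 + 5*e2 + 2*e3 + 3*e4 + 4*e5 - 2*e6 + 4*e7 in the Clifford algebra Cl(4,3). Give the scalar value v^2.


v^2 = sum of c_i^2 * e_i^2
Positive signature terms (e_i^2 = +1): 5^2 + 5^2 + 2^2 + 3^2 = 63
Negative signature terms (e_j^2 = -1): 4^2 + (-2)^2 + 4^2 = 36
v^2 = 63 - 36 = 27


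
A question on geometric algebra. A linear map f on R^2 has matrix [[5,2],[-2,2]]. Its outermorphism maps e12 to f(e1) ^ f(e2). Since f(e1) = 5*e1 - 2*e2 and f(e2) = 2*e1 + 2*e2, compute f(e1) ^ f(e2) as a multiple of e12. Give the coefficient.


The outermorphism of a linear map f sends e1^e2 to f(e1)^f(e2).
f(e1) = 5*e1 - 2*e2
f(e2) = 2*e1 + 2*e2
f(e1) ^ f(e2) = (5*e1 - 2*e2) ^ (2*e1 + 2*e2)
= 5*2*e12 + (-2)*2*e21
= (10 - (-4))*e12
= 14*e12
Coefficient = 14


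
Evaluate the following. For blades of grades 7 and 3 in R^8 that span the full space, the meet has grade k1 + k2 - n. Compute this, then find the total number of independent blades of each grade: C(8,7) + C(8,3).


Meet grade = grade(A) + grade(B) - n
= 7 + 3 - 8 = 2
C(8,7) = 8
C(8,3) = 56
dim_A + dim_B = 8 + 56 = 64


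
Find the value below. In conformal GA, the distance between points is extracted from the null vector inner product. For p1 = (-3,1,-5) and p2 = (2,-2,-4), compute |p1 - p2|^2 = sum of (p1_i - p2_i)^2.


p1 - p2 = (-5, 3, -1)
|p1 - p2|^2 = (-5)^2 + 3^2 + (-1)^2
= 25 + 9 + 1
= 35


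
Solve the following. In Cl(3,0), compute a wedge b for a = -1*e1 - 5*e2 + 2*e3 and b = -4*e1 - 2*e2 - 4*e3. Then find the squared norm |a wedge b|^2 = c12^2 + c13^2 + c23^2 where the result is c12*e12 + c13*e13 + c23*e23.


a wedge b = (a1*b2 - a2*b1)*e12 + (a1*b3 - a3*b1)*e13 + (a2*b3 - a3*b2)*e23
e12 coeff: (-1)*(-2) - (-5)*(-4) = 2 - 20 = -18
e13 coeff: (-1)*(-4) - 2*(-4) = 4 - (-8) = 12
e23 coeff: (-5)*(-4) - 2*(-2) = 20 - (-4) = 24
|a wedge b|^2 = (-18)^2 + 12^2 + 24^2
= 324 + 144 + 576
= 1044


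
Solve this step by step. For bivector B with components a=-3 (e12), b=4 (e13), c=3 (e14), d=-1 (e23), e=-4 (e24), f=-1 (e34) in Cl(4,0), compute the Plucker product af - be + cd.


Plucker relation: af - be + cd
a*f = (-3)*(-1) = 3
b*e = 4*(-4) = -16
c*d = 3*(-1) = -3
af - be + cd = 3 - (-16) + (-3)
= 16


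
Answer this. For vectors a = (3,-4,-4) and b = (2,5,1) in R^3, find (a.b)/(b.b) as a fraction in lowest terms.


Projection coefficient = (a . b) / (b . b)
a . b = 3*2 + (-4)*5 + (-4)*1
= 6 + (-20) + (-4) = -18
b . b = 2^2 + 5^2 + 1^2
= 4 + 25 + 1 = 30
Coefficient = -18/30
In lowest terms: -3/5


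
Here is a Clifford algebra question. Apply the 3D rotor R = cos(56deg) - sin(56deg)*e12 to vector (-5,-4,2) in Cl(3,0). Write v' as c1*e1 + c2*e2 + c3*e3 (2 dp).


Rotor R = cos(56deg) - sin(56deg)*e12
Rotation angle theta = 2 * 56 = 112 degrees in the e12 plane (e1 -> e2).
The component perpendicular to the plane (e3) is invariant: v'_3 = v3 = 2.00
cos(112deg) = -0.3746, sin(112deg) = 0.9272
v'_1 = v1*cos(theta) - v2*sin(theta) = -5*(-0.3746) - (-4)*0.9272 = 5.58
v'_2 = v1*sin(theta) + v2*cos(theta) = -5*0.9272 + (-4)*(-0.3746) = -3.14
v' = 5.58*e1 - 3.14*e2 + 2.00*e3


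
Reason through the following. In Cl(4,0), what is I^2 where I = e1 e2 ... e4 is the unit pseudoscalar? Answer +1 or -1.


The pseudoscalar I = e1...e_n (product of all n generators) of Cl(p,q) satisfies I^2 = (-1)^(q + n(n-1)/2).
p = 4, q = 0, n = p + q = 4
n(n-1)/2 = 4 * 3 / 2 = 6
Exponent = q + n(n-1)/2 = 0 + 6 = 6
I^2 = (-1)^6 = +1


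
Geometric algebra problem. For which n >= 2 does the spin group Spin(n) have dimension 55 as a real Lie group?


dim Spin(n) = dim so(n) = n(n-1)/2.
Solve n(n-1)/2 = 55, i.e. n^2 - n - 110 = 0.
Discriminant = 1 + 8*55 = 441
n = (1 + sqrt(441))/2 = (1 + 21)/2 = 11


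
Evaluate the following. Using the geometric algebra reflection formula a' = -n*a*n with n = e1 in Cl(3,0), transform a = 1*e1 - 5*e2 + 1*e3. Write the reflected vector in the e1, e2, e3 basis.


Reflection formula: a' = -n*a*n, with n = e1 (unit vector, n^2 = 1).
For reflection through hyperplane perp to e1:
The component along e1 flips sign, others stay.
a = (1, -5, 1)
a' = (-1, -5, 1)
a' = -1*e1 - 5*e2 + 1*e3


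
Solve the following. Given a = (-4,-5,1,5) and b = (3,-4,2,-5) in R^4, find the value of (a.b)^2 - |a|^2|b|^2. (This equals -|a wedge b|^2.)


a . b = (-4)*3 + (-5)*(-4) + 1*2 + 5*(-5)
= -12 + 20 + 2 + (-25) = -15
|a|^2 = (-4)^2 + (-5)^2 + 1^2 + 5^2 = 67
|b|^2 = 3^2 + (-4)^2 + 2^2 + (-5)^2 = 54
(a.b)^2 = (-15)^2 = 225
|a|^2 * |b|^2 = 67 * 54 = 3618
Result = 225 - 3618 = -3393


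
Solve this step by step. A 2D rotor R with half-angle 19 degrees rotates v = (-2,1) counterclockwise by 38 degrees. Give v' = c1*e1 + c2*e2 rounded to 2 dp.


Rotor R = cos(19deg) - sin(19deg)*e12
Rotation angle theta = 2 * 19 = 38 degrees
v' = R*v*~R rotates v by theta.
cos(38deg) = 0.7880, sin(38deg) = 0.6157
v'_1 = -2*cos(38deg) - 1*sin(38deg)
= -2*0.7880 - 1*0.6157
= -2.19
v'_2 = -2*sin(38deg) + 1*cos(38deg)
= -2*0.6157 + 1*0.7880
= -0.44
v' = -2.19*e1 - 0.44*e2


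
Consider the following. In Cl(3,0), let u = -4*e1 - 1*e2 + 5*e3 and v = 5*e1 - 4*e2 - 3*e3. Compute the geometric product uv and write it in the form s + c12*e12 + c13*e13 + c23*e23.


In Cl(3,0): e_i^2 = 1, e_ie_j = -e_je_i for i != j.
Scalar part = u . v = (-4)*5 + (-1)*(-4) + 5*(-3)
= -20 + 4 + (-15) = -31
e12 coeff = (-4)*(-4) - (-1)*5 = 16 - (-5) = 21
e13 coeff = (-4)*(-3) - 5*5 = 12 - 25 = -13
e23 coeff = (-1)*(-3) - 5*(-4) = 3 - (-20) = 23
uv = -31 + 21*e12 - 13*e13 + 23*e23


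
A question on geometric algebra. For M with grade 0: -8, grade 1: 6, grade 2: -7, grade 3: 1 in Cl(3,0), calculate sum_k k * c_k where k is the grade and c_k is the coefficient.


Grade-weighted sum = sum of grade_k * coefficient_k
0*(-8) = 0
1*6 = 6
2*(-7) = -14
3*1 = 3
Total = 0 + 6 + (-14) + 3 = -5


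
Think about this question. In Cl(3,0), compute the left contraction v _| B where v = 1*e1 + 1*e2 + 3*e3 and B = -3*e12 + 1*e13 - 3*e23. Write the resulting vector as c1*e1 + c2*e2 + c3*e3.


Left contraction v _| B = <vB>_1 (grade-1 part of the geometric product vB).
Using e1_|e12 = e2, e2_|e12 = -e1, e1_|e13 = e3, e3_|e13 = -e1, e2_|e23 = e3, e3_|e23 = -e2:
e1 coeff: -v2*b12 - v3*b13 = -(1)*(-3) - (3)*(1) = 0
e2 coeff: v1*b12 - v3*b23 = (1)*(-3) - (3)*(-3) = 6
e3 coeff: v1*b13 + v2*b23 = (1)*(1) + (1)*(-3) = -2
v _| B = 0*e1 + 6*e2 - 2*e3


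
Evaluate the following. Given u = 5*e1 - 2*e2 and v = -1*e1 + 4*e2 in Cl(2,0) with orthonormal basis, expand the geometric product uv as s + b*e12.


Expand: (5*e1 - 2*e2)(-1*e1 + 4*e2)
= 5*(-1)*e1e1 + 5*4*e1e2 + (-2)*(-1)*e2e1 + (-2)*4*e2e2
Using e1^2 = e2^2 = 1, e2e1 = -e1e2:
Scalar part s = 5*(-1) + (-2)*4 = -5 + (-8) = -13
Bivector part b = 5*4 - (-2)*(-1) = 20 - 2 = 18
uv = -13 + 18*e12


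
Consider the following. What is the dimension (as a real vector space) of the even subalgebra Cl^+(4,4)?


Even subalgebra dimension = 2^(n-1)
n = 4 + 4 = 8
2^(8 - 1) = 2^7 = 128
Verification: sum of C(8,k) for even k = 1 + 28 + 70 + 28 + 1 = 128
Result = 128


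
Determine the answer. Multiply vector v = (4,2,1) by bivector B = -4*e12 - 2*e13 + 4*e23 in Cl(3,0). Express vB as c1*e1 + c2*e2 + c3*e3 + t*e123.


vB has grade-1 (vector) and grade-3 (trivector) parts: vB = (v _| B) + (v ^ B).
Vector part <vB>_1:
  e1: -v2*b12 - v3*b13 = -(2)*(-4) - (1)*(-2) = 10
  e2: v1*b12 - v3*b23 = (4)*(-4) - (1)*(4) = -20
  e3: v1*b13 + v2*b23 = (4)*(-2) + (2)*(4) = 0
Trivector part <vB>_3:
  e123: v1*b23 - v2*b13 + v3*b12 = (4)*(4) - (2)*(-2) + (1)*(-4) = 16
vB = 10*e1 - 20*e2 + 0*e3 + 16*e123


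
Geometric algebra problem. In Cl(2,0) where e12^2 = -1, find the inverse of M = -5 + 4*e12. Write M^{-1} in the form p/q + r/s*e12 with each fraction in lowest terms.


M = -5 + 4*e12, where e12^2 = -1.
Since M commutes with its reverse ~M = a - b*e12, M * ~M = a^2 - b^2*e12^2 = a^2 + b^2.
So M^{-1} = ~M / (a^2 + b^2) = (a - b*e12)/(a^2 + b^2).
a^2 + b^2 = 25 + 16 = 41
Scalar part = -5/41 = -5/41
Bivector coeff = -4/41 = -4/41
M^{-1} = -5/41 - 4/41*e12


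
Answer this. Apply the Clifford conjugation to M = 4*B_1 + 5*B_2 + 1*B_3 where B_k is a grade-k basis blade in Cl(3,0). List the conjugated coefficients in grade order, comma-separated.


Clifford conjugate sign for grade k: (-1)^(k(k+1)/2)
Grade 1: (-1)^(1*2/2) = (-1)^1 = -1, coeff 4 -> -4
Grade 2: (-1)^(2*3/2) = (-1)^3 = -1, coeff 5 -> -5
Grade 3: (-1)^(3*4/2) = (-1)^6 = 1, coeff 1 -> 1
Conjugated coefficients: -4, -5, 1


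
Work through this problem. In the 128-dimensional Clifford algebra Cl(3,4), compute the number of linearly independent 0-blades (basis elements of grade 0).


Number of grade-k basis blades in Cl(p,q) with n = p + q is C(n, k).
n = 3 + 4 = 7
C(7, 0) = 7! / (0! * 7!)
= 5040 / (1 * 5040)
= 1


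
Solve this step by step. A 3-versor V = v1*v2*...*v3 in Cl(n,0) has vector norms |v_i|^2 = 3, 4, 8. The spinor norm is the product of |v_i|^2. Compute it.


Spinor norm N(V) = |v1|^2 * |v2|^2 * ... * |v3|^2
= 3 * 4 * 8
Running product: 3, 12, 96
N(V) = 96


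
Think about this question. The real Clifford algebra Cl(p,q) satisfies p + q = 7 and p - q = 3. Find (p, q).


We need p + q = 7 and p - q = 3.
Adding: 2p = 7 + 3 = 10, so p = 5.
Then q = 7 - 5 = 2.
(p, q) = (5, 2)


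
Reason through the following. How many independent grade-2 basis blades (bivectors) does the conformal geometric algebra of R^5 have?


The conformal model of R^5 uses Cl(6,1) with m = 5 + 2 = 7 generators.
Number of grade-2 blades = C(m, 2) = C(7, 2)
= 7*6/2 = 21


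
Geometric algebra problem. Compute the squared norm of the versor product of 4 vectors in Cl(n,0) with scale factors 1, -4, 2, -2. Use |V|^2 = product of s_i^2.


Each vector v_i has |v_i|^2 = s_i^2
Squared scales: 1^2 = 1, (-4)^2 = 16, 2^2 = 4, (-2)^2 = 4
|V|^2 = 1 * 16 * 4 * 4
= 256


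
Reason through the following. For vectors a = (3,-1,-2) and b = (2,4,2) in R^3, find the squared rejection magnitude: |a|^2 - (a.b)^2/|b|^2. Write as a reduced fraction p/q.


|a|^2 = 3^2 + (-1)^2 + (-2)^2 = 14
|b|^2 = 2^2 + 4^2 + 2^2 = 24
a . b = 3*2 + (-1)*4 + (-2)*2 = -2
(a.b)^2 = (-2)^2 = 4
|rej|^2 = 14 - 4/24
= (336 - 4)/24
= 332/24
In lowest terms: 83/6


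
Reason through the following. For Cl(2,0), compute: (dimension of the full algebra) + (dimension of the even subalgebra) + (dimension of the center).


n = 2 + 0 = 2
Total dim = 2^2 = 4
Even subalgebra dim = 2^1 = 2
n is even, so center dim = 1
Sum = 4 + 2 + 1 = 7


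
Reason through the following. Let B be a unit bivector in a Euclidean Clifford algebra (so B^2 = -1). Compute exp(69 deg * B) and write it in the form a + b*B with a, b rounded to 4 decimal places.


For a unit bivector B with B^2 = -1, the exponential series gives
e^(theta*B) = cos(theta) + sin(theta)*B (the GA analogue of Euler's formula).
theta = 69 degrees = 1.204277 rad
cos(69 deg) = 0.3584
sin(69 deg) = 0.9336
exp(theta*B) = 0.3584 + 0.9336*B


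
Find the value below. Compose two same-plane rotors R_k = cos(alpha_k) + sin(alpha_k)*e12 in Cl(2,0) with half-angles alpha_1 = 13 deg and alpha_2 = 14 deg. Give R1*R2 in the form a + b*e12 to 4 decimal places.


Same-plane rotors commute and their half-angles add:
R1*R2 = cos(a1 + a2) + sin(a1 + a2)*e12.
a1 + a2 = 13 + 14 = 27 deg
cos(27 deg) = 0.8910
sin(27 deg) = 0.4540
R1*R2 = 0.8910 + 0.4540*e12


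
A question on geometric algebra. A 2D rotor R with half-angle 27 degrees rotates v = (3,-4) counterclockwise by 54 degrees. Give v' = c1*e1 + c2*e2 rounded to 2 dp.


Rotor R = cos(27deg) - sin(27deg)*e12
Rotation angle theta = 2 * 27 = 54 degrees
v' = R*v*~R rotates v by theta.
cos(54deg) = 0.5878, sin(54deg) = 0.8090
v'_1 = 3*cos(54deg) - (-4)*sin(54deg)
= 3*0.5878 - (-4)*0.8090
= 5.00
v'_2 = 3*sin(54deg) + (-4)*cos(54deg)
= 3*0.8090 + (-4)*0.5878
= 0.08
v' = 5.00*e1 + 0.08*e2


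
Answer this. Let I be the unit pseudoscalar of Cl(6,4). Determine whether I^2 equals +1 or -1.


The pseudoscalar I = e1...e_n (product of all n generators) of Cl(p,q) satisfies I^2 = (-1)^(q + n(n-1)/2).
p = 6, q = 4, n = p + q = 10
n(n-1)/2 = 10 * 9 / 2 = 45
Exponent = q + n(n-1)/2 = 4 + 45 = 49
I^2 = (-1)^49 = -1


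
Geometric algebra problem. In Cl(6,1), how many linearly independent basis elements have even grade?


Even subalgebra dimension = 2^(n-1)
n = 6 + 1 = 7
2^(7 - 1) = 2^6 = 64
Verification: sum of C(7,k) for even k = 1 + 21 + 35 + 7 = 64
Result = 64


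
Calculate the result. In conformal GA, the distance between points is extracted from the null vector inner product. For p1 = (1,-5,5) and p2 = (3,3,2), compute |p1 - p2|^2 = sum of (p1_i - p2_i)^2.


p1 - p2 = (-2, -8, 3)
|p1 - p2|^2 = (-2)^2 + (-8)^2 + 3^2
= 4 + 64 + 9
= 77


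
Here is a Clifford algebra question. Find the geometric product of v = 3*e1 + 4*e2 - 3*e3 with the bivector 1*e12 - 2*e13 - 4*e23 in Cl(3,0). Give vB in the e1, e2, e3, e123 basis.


vB has grade-1 (vector) and grade-3 (trivector) parts: vB = (v _| B) + (v ^ B).
Vector part <vB>_1:
  e1: -v2*b12 - v3*b13 = -(4)*(1) - (-3)*(-2) = -10
  e2: v1*b12 - v3*b23 = (3)*(1) - (-3)*(-4) = -9
  e3: v1*b13 + v2*b23 = (3)*(-2) + (4)*(-4) = -22
Trivector part <vB>_3:
  e123: v1*b23 - v2*b13 + v3*b12 = (3)*(-4) - (4)*(-2) + (-3)*(1) = -7
vB = -10*e1 - 9*e2 - 22*e3 - 7*e123


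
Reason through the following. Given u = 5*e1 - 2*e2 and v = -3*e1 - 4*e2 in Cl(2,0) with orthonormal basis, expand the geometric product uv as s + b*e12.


Expand: (5*e1 - 2*e2)(-3*e1 - 4*e2)
= 5*(-3)*e1e1 + 5*(-4)*e1e2 + (-2)*(-3)*e2e1 + (-2)*(-4)*e2e2
Using e1^2 = e2^2 = 1, e2e1 = -e1e2:
Scalar part s = 5*(-3) + (-2)*(-4) = -15 + 8 = -7
Bivector part b = 5*(-4) - (-2)*(-3) = -20 - 6 = -26
uv = -7 - 26*e12


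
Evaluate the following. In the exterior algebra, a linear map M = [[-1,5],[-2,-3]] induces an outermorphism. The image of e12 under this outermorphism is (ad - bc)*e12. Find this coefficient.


The outermorphism of a linear map f sends e1^e2 to f(e1)^f(e2).
f(e1) = -1*e1 - 2*e2
f(e2) = 5*e1 - 3*e2
f(e1) ^ f(e2) = (-1*e1 - 2*e2) ^ (5*e1 - 3*e2)
= (-1)*(-3)*e12 + (-2)*5*e21
= (3 - (-10))*e12
= 13*e12
Coefficient = 13


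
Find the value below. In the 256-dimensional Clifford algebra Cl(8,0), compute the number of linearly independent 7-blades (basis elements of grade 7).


Number of grade-k basis blades in Cl(p,q) with n = p + q is C(n, k).
n = 8 + 0 = 8
C(8, 7) = 8! / (7! * 1!)
= 40320 / (5040 * 1)
= 8


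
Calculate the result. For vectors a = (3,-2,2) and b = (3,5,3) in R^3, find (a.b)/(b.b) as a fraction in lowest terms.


Projection coefficient = (a . b) / (b . b)
a . b = 3*3 + (-2)*5 + 2*3
= 9 + (-10) + 6 = 5
b . b = 3^2 + 5^2 + 3^2
= 9 + 25 + 9 = 43
Coefficient = 5/43
In lowest terms: 5/43


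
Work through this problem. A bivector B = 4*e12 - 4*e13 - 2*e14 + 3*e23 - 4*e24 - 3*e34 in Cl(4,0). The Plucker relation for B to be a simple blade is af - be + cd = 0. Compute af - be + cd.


Plucker relation: af - be + cd
a*f = 4*(-3) = -12
b*e = (-4)*(-4) = 16
c*d = (-2)*3 = -6
af - be + cd = -12 - 16 + (-6)
= -34


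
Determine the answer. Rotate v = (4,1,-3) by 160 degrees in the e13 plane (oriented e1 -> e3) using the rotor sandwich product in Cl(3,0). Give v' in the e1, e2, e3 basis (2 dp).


Rotor R = cos(80deg) - sin(80deg)*e13
Rotation angle theta = 2 * 80 = 160 degrees in the e13 plane (e1 -> e3).
The component perpendicular to the plane (e2) is invariant: v'_2 = v2 = 1.00
cos(160deg) = -0.9397, sin(160deg) = 0.3420
v'_1 = v1*cos(theta) - v3*sin(theta) = 4*(-0.9397) - (-3)*0.3420 = -2.73
v'_3 = v1*sin(theta) + v3*cos(theta) = 4*0.3420 + (-3)*(-0.9397) = 4.19
v' = -2.73*e1 + 1.00*e2 + 4.19*e3


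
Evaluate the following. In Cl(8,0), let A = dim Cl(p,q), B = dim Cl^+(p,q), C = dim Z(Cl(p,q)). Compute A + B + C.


n = 8 + 0 = 8
Total dim = 2^8 = 256
Even subalgebra dim = 2^7 = 128
n is even, so center dim = 1
Sum = 256 + 128 + 1 = 385


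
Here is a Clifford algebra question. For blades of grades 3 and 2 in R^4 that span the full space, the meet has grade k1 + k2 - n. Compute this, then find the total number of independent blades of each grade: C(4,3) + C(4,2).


Meet grade = grade(A) + grade(B) - n
= 3 + 2 - 4 = 1
C(4,3) = 4
C(4,2) = 6
dim_A + dim_B = 4 + 6 = 10


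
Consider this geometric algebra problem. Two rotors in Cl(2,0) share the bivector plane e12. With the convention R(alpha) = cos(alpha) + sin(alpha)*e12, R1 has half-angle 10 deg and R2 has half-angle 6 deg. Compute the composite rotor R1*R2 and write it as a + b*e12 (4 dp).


Same-plane rotors commute and their half-angles add:
R1*R2 = cos(a1 + a2) + sin(a1 + a2)*e12.
a1 + a2 = 10 + 6 = 16 deg
cos(16 deg) = 0.9613
sin(16 deg) = 0.2756
R1*R2 = 0.9613 + 0.2756*e12


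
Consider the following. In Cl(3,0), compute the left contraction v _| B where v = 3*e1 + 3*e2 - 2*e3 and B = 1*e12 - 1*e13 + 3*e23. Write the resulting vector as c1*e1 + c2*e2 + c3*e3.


Left contraction v _| B = <vB>_1 (grade-1 part of the geometric product vB).
Using e1_|e12 = e2, e2_|e12 = -e1, e1_|e13 = e3, e3_|e13 = -e1, e2_|e23 = e3, e3_|e23 = -e2:
e1 coeff: -v2*b12 - v3*b13 = -(3)*(1) - (-2)*(-1) = -5
e2 coeff: v1*b12 - v3*b23 = (3)*(1) - (-2)*(3) = 9
e3 coeff: v1*b13 + v2*b23 = (3)*(-1) + (3)*(3) = 6
v _| B = -5*e1 + 9*e2 + 6*e3


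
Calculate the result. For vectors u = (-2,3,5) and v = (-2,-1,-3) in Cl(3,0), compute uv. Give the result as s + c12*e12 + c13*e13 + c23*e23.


In Cl(3,0): e_i^2 = 1, e_ie_j = -e_je_i for i != j.
Scalar part = u . v = (-2)*(-2) + 3*(-1) + 5*(-3)
= 4 + (-3) + (-15) = -14
e12 coeff = (-2)*(-1) - 3*(-2) = 2 - (-6) = 8
e13 coeff = (-2)*(-3) - 5*(-2) = 6 - (-10) = 16
e23 coeff = 3*(-3) - 5*(-1) = -9 - (-5) = -4
uv = -14 + 8*e12 + 16*e13 - 4*e23


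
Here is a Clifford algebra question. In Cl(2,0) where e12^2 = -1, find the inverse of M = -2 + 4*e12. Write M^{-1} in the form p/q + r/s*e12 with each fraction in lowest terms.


M = -2 + 4*e12, where e12^2 = -1.
Since M commutes with its reverse ~M = a - b*e12, M * ~M = a^2 - b^2*e12^2 = a^2 + b^2.
So M^{-1} = ~M / (a^2 + b^2) = (a - b*e12)/(a^2 + b^2).
a^2 + b^2 = 4 + 16 = 20
Scalar part = -2/20 = -1/10
Bivector coeff = -4/20 = -1/5
M^{-1} = -1/10 - 1/5*e12


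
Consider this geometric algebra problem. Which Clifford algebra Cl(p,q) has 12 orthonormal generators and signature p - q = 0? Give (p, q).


We need p + q = 12 and p - q = 0.
Adding: 2p = 12 + 0 = 12, so p = 6.
Then q = 12 - 6 = 6.
(p, q) = (6, 6)


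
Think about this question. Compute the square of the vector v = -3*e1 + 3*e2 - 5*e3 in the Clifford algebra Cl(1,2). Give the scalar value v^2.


v^2 = sum of c_i^2 * e_i^2
Positive signature terms (e_i^2 = +1): (-3)^2 = 9
Negative signature terms (e_j^2 = -1): 3^2 + (-5)^2 = 34
v^2 = 9 - 34 = -25


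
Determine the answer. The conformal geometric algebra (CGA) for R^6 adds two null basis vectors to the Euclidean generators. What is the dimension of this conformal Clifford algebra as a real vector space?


The conformal model of R^6 uses Cl(7,1): the 6 Euclidean generators plus two extra orthogonal generators e+ (e+^2 = +1) and e- (e-^2 = -1), from which the null vectors e0, einf are built.
Number of generators m = 6 + 2 = 8.
dim Cl(p,q) = 2^m = 2^8 = 256


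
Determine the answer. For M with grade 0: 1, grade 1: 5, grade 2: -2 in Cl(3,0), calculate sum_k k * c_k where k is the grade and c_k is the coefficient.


Grade-weighted sum = sum of grade_k * coefficient_k
0*1 = 0
1*5 = 5
2*(-2) = -4
Total = 0 + 5 + (-4) = 1


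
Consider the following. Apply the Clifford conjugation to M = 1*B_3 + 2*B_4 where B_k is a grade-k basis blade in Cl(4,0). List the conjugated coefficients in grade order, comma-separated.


Clifford conjugate sign for grade k: (-1)^(k(k+1)/2)
Grade 3: (-1)^(3*4/2) = (-1)^6 = 1, coeff 1 -> 1
Grade 4: (-1)^(4*5/2) = (-1)^10 = 1, coeff 2 -> 2
Conjugated coefficients: 1, 2


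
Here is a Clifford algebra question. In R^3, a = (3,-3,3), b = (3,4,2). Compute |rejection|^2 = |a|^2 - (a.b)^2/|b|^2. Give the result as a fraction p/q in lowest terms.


|a|^2 = 3^2 + (-3)^2 + 3^2 = 27
|b|^2 = 3^2 + 4^2 + 2^2 = 29
a . b = 3*3 + (-3)*4 + 3*2 = 3
(a.b)^2 = 3^2 = 9
|rej|^2 = 27 - 9/29
= (783 - 9)/29
= 774/29
In lowest terms: 774/29


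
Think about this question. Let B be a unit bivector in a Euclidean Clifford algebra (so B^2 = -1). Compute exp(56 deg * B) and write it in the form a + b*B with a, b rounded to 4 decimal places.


For a unit bivector B with B^2 = -1, the exponential series gives
e^(theta*B) = cos(theta) + sin(theta)*B (the GA analogue of Euler's formula).
theta = 56 degrees = 0.977384 rad
cos(56 deg) = 0.5592
sin(56 deg) = 0.8290
exp(theta*B) = 0.5592 + 0.8290*B


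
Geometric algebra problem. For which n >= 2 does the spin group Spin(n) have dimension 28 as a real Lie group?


dim Spin(n) = dim so(n) = n(n-1)/2.
Solve n(n-1)/2 = 28, i.e. n^2 - n - 56 = 0.
Discriminant = 1 + 8*28 = 225
n = (1 + sqrt(225))/2 = (1 + 15)/2 = 8


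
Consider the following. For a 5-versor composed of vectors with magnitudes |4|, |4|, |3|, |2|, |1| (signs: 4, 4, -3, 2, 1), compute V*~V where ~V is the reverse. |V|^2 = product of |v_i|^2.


Each vector v_i has |v_i|^2 = s_i^2
Squared scales: 4^2 = 16, 4^2 = 16, (-3)^2 = 9, 2^2 = 4, 1^2 = 1
|V|^2 = 16 * 16 * 9 * 4 * 1
= 9216


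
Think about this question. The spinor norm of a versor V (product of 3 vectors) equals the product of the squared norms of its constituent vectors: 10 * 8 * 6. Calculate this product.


Spinor norm N(V) = |v1|^2 * |v2|^2 * ... * |v3|^2
= 10 * 8 * 6
Running product: 10, 80, 480
N(V) = 480


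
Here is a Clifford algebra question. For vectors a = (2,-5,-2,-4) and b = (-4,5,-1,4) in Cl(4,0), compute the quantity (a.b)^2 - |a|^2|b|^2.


a . b = 2*(-4) + (-5)*5 + (-2)*(-1) + (-4)*4
= -8 + (-25) + 2 + (-16) = -47
|a|^2 = 2^2 + (-5)^2 + (-2)^2 + (-4)^2 = 49
|b|^2 = (-4)^2 + 5^2 + (-1)^2 + 4^2 = 58
(a.b)^2 = (-47)^2 = 2209
|a|^2 * |b|^2 = 49 * 58 = 2842
Result = 2209 - 2842 = -633


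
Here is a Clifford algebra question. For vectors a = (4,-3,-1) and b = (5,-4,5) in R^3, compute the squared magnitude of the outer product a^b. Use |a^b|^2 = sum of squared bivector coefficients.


a wedge b = (a1*b2 - a2*b1)*e12 + (a1*b3 - a3*b1)*e13 + (a2*b3 - a3*b2)*e23
e12 coeff: 4*(-4) - (-3)*5 = -16 - (-15) = -1
e13 coeff: 4*5 - (-1)*5 = 20 - (-5) = 25
e23 coeff: (-3)*5 - (-1)*(-4) = -15 - 4 = -19
|a wedge b|^2 = (-1)^2 + 25^2 + (-19)^2
= 1 + 625 + 361
= 987


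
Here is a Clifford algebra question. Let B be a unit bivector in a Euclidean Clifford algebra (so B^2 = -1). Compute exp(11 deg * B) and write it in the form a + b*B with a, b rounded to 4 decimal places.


For a unit bivector B with B^2 = -1, the exponential series gives
e^(theta*B) = cos(theta) + sin(theta)*B (the GA analogue of Euler's formula).
theta = 11 degrees = 0.191986 rad
cos(11 deg) = 0.9816
sin(11 deg) = 0.1908
exp(theta*B) = 0.9816 + 0.1908*B


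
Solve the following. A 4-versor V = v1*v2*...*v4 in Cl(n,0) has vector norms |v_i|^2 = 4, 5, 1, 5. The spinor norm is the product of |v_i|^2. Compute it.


Spinor norm N(V) = |v1|^2 * |v2|^2 * ... * |v4|^2
= 4 * 5 * 1 * 5
Running product: 4, 20, 20, 100
N(V) = 100
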